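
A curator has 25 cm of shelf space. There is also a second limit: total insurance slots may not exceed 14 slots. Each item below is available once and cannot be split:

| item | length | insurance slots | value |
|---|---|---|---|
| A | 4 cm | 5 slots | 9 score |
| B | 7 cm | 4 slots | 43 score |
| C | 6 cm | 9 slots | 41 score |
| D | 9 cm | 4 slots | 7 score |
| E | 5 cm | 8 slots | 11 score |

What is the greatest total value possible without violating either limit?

Feasible sets respecting both limits:
- B+C: length 13, insurance slots 13, value 84
- A+B+D: length 20, insurance slots 13, value 59
- B+E: length 12, insurance slots 12, value 54
- A+B: length 11, insurance slots 9, value 52
Best: 84 score.

84 score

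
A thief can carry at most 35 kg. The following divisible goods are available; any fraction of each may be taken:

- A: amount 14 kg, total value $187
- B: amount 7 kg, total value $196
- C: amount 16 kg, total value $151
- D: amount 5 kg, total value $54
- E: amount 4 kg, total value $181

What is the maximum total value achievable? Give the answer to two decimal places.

Take in order of value per unit:
- E (181/4 per unit): all 4 → value 181, running total 181.00
- B (196/7 per unit): all 7 → value 196, running total 377.00
- A (187/14 per unit): all 14 → value 187, running total 564.00
- D (54/5 per unit): all 5 → value 54, running total 618.00
- C (151/16 per unit): 5 of 16 → value 5×151/16 = 47.1875, running total 665.19
Total 665.19.

665.19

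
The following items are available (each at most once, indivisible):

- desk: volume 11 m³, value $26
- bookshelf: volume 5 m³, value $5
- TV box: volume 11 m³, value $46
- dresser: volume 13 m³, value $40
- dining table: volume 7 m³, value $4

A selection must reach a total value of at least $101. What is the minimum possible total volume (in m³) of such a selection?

Subsets with value ≥ 101, sorted by total volume:
- desk+TV box+dresser: volume 35, value 112
- desk+bookshelf+TV box+dresser: volume 40, value 117
- desk+TV box+dresser+dining table: volume 42, value 116
- desk+bookshelf+TV box+dresser+dining table: volume 47, value 121
Minimum volume: 35 m³.

35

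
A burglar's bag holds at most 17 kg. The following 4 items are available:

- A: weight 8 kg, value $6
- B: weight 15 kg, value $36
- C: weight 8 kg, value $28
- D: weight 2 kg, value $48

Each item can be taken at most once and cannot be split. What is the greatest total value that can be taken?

$84

This is a 0/1 knapsack; check combinations near the capacity.
- B+D: weight 15+2=17, value 36+48=84
- C+D: weight 8+2=10, value 28+48=76
- A+D: weight 8+2=10, value 6+48=54
- D: weight 2, value 48
- B: weight 15, value 36
Best: $84.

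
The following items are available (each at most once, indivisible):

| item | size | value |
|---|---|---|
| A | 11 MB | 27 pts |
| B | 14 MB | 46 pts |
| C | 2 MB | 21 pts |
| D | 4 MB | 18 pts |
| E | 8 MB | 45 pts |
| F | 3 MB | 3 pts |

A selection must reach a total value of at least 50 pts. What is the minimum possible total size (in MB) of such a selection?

10

Subsets with value ≥ 50, sorted by total size:
- C+E: size 10, value 66
- D+E: size 12, value 63
- C+E+F: size 13, value 69
Minimum size: 10 MB.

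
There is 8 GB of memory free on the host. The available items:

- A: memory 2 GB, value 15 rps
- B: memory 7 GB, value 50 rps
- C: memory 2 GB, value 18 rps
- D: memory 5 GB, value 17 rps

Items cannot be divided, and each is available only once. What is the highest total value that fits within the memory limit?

Check high-value combinations within 8 GB:
- B: memory 7, value 50
- C+D: memory 2+5=7, value 18+17=35
- A+C: memory 2+2=4, value 15+18=33
- A+D: memory 2+5=7, value 15+17=32
Best: 50 rps.

50 rps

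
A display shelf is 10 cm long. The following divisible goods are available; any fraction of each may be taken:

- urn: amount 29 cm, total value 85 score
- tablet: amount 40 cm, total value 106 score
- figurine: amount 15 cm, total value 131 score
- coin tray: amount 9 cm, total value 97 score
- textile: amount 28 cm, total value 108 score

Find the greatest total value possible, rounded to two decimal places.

Take in order of value per unit:
- coin tray (97/9 per unit): all 9 → value 97, running total 97.00
- figurine (131/15 per unit): 1 of 15 → value 1×131/15 = 8.7333, running total 105.73
Total 105.73.

105.73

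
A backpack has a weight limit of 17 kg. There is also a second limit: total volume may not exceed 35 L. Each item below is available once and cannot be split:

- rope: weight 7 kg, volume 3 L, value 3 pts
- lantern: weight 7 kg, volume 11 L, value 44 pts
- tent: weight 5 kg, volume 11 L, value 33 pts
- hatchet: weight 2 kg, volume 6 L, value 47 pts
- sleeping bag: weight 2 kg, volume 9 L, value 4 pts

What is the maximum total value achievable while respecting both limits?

124 pts

Feasible sets respecting both limits:
- lantern+tent+hatchet: weight 14, volume 28, value 124
- lantern+hatchet+sleeping bag: weight 11, volume 26, value 95
- rope+lantern+hatchet: weight 16, volume 20, value 94
Best: 124 pts.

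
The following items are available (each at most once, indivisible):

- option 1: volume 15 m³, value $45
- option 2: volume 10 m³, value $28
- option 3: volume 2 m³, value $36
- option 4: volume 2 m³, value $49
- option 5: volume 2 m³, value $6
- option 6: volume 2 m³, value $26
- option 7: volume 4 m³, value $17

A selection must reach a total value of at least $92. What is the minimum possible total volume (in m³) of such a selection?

6

Subsets with value ≥ 92, sorted by total volume:
- option 3+option 4+option 6: volume 6, value 111
- option 3+option 4+option 5+option 6: volume 8, value 117
- option 3+option 4+option 7: volume 8, value 102
- option 4+option 6+option 7: volume 8, value 92
Minimum volume: 6 m³.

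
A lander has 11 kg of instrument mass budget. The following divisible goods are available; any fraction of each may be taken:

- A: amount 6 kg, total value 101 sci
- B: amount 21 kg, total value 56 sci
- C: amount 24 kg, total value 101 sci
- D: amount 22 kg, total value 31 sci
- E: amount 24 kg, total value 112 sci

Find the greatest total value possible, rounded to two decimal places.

124.33

Take in order of value per unit:
- A (101/6 per unit): all 6 → value 101, running total 101.00
- E (112/24 per unit): 5 of 24 → value 5×112/24 = 23.3333, running total 124.33
Total 124.33.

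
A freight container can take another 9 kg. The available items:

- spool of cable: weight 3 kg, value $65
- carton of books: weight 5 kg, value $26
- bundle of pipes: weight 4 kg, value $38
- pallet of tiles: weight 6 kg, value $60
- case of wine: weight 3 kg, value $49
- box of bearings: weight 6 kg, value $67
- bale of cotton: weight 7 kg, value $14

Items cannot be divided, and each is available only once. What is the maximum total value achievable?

Check high-value combinations within 9 kg:
- spool of cable+box of bearings: weight 3+6=9, value 65+67=132
- spool of cable+pallet of tiles: weight 3+6=9, value 65+60=125
- case of wine+box of bearings: weight 3+6=9, value 49+67=116
- spool of cable+case of wine: weight 3+3=6, value 65+49=114
Best: $132.

$132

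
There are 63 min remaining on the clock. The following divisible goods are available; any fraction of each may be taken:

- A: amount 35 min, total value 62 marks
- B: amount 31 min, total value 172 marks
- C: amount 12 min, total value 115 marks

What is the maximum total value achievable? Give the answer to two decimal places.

Take in order of value per unit:
- C (115/12 per unit): all 12 → value 115, running total 115.00
- B (172/31 per unit): all 31 → value 172, running total 287.00
- A (62/35 per unit): 20 of 35 → value 20×62/35 = 35.4286, running total 322.43
Total 322.43.

322.43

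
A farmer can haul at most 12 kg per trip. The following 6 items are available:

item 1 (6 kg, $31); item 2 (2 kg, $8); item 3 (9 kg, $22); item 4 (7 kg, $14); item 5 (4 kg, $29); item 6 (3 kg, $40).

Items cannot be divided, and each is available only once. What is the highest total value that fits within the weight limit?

$79

This is a 0/1 knapsack; check combinations near the capacity.
- item 1+item 2+item 6: weight 6+2+3=11, value 31+8+40=79
- item 2+item 5+item 6: weight 2+4+3=9, value 8+29+40=77
- item 1+item 6: weight 6+3=9, value 31+40=71
Best: $79.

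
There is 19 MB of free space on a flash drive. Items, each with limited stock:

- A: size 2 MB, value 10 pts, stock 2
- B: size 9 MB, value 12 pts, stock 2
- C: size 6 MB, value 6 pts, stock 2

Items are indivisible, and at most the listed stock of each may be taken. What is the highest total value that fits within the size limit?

38 pts

Top feasible selections:
- 2×A + 1×B + 1×C: size 19, value 38
- 2×A + 1×B: size 13, value 32
- 2×A + 2×C: size 16, value 32
Best: 38 pts.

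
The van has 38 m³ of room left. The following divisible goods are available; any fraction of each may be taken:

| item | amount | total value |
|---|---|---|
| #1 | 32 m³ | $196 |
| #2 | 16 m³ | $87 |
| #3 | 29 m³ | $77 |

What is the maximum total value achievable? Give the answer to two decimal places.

228.63

Take in order of value per unit:
- #1 (196/32 per unit): all 32 → value 196, running total 196.00
- #2 (87/16 per unit): 6 of 16 → value 6×87/16 = 32.6250, running total 228.63
Total 228.63.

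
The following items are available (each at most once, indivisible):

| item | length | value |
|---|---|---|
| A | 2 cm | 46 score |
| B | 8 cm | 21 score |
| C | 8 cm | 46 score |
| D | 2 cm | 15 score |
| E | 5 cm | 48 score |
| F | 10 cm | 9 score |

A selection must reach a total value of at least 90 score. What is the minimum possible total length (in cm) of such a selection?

Subsets with value ≥ 90, sorted by total length:
- A+E: length 7, value 94
- A+D+E: length 9, value 109
- A+C: length 10, value 92
Minimum length: 7 cm.

7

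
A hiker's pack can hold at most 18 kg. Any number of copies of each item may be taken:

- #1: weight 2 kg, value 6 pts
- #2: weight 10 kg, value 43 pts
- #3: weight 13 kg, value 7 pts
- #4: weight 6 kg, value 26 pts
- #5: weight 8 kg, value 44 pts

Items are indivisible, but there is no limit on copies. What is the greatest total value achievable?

Best value-per-unit is #5 at 44/8; filling with it alone gives 2×44 = 88.
Optimal mix: 1×#1 + 2×#5 → weight 18, value 94.

94 pts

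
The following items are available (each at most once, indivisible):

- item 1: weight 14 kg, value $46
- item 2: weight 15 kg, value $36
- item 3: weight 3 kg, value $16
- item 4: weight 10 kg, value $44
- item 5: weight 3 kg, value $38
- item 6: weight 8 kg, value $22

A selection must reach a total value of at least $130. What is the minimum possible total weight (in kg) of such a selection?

30

Subsets with value ≥ 130, sorted by total weight:
- item 1+item 3+item 4+item 5: weight 30, value 144
- item 2+item 3+item 4+item 5: weight 31, value 134
Minimum weight: 30 kg.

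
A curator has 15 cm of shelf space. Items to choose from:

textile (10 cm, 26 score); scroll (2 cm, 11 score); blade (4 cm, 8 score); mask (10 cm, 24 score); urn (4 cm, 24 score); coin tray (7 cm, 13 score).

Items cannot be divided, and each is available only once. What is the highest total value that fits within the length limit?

Check high-value combinations within 15 cm:
- textile+urn: length 10+4=14, value 26+24=50
- scroll+urn+coin tray: length 2+4+7=13, value 11+24+13=48
- mask+urn: length 10+4=14, value 24+24=48
- blade+urn+coin tray: length 4+4+7=15, value 8+24+13=45
Best: 50 score.

50 score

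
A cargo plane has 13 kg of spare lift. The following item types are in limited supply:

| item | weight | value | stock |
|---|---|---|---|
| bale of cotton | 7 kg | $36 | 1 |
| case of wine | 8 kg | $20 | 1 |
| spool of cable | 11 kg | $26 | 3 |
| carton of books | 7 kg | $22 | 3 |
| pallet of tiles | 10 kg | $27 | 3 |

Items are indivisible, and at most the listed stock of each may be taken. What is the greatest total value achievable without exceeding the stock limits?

Top feasible selections:
- 1×bale of cotton: weight 7, value 36
- 1×pallet of tiles: weight 10, value 27
- 1×spool of cable: weight 11, value 26
- 1×carton of books: weight 7, value 22
Best: $36.

$36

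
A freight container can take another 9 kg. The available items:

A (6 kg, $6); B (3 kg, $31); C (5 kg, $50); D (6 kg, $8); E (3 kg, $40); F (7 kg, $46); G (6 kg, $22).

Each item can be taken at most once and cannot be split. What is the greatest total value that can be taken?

$90

Check high-value combinations within 9 kg:
- C+E: weight 5+3=8, value 50+40=90
- B+C: weight 3+5=8, value 31+50=81
- B+E: weight 3+3=6, value 31+40=71
- E+G: weight 3+6=9, value 40+22=62
- B+G: weight 3+6=9, value 31+22=53
Best: $90.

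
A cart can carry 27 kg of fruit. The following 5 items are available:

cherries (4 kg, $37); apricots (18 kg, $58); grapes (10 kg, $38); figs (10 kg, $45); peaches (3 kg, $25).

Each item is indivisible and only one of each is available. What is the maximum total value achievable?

$145

Check high-value combinations within 27 kg:
- cherries+grapes+figs+peaches: weight 4+10+10+3=27, value 37+38+45+25=145
- cherries+grapes+figs: weight 4+10+10=24, value 37+38+45=120
- cherries+apricots+peaches: weight 4+18+3=25, value 37+58+25=120
- grapes+figs+peaches: weight 10+10+3=23, value 38+45+25=108
Best: $145.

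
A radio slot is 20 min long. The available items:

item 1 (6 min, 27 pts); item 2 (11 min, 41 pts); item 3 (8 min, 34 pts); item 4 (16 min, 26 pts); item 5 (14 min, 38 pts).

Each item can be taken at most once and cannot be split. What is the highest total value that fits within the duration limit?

75 pts

This is a 0/1 knapsack; check combinations near the capacity.
- item 2+item 3: duration 11+8=19, value 41+34=75
- item 1+item 2: duration 6+11=17, value 27+41=68
- item 1+item 5: duration 6+14=20, value 27+38=65
- item 1+item 3: duration 6+8=14, value 27+34=61
- item 2: duration 11, value 41
Best: 75 pts.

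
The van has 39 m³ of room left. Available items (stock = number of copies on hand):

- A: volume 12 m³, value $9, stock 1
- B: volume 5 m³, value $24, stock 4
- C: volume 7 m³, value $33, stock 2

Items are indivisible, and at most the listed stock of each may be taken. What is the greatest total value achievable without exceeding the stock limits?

Best selections within volume 39 and stock limits:
- 4×B + 2×C: volume 34, value 162
- 3×B + 2×C: volume 29, value 138
- 1×A + 4×B + 1×C: volume 39, value 138
Best: $162.

$162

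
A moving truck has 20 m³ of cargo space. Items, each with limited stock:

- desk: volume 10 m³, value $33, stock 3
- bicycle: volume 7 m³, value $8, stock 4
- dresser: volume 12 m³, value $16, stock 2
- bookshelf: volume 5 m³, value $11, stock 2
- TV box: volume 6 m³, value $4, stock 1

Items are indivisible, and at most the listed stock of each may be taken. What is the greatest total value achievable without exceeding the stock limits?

Best selections within volume 20 and stock limits:
- 2×desk: volume 20, value 66
- 1×desk + 2×bookshelf: volume 20, value 55
- 1×desk + 1×bookshelf: volume 15, value 44
- 1×desk + 1×bicycle: volume 17, value 41
Best: $66.

$66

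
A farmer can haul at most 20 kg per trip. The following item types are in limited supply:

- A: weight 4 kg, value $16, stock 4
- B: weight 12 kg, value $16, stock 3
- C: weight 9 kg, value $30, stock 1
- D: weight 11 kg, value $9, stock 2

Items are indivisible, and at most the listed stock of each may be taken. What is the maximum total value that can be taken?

Top feasible selections:
- 4×A: weight 16, value 64
- 2×A + 1×C: weight 17, value 62
Best: $64.

$64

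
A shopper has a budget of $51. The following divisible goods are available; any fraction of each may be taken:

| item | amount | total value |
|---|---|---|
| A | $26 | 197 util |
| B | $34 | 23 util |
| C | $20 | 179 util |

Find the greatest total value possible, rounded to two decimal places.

Take in order of value per unit:
- C (179/20 per unit): all 20 → value 179, running total 179.00
- A (197/26 per unit): all 26 → value 197, running total 376.00
- B (23/34 per unit): 5 of 34 → value 5×23/34 = 3.3824, running total 379.38
Total 379.38.

379.38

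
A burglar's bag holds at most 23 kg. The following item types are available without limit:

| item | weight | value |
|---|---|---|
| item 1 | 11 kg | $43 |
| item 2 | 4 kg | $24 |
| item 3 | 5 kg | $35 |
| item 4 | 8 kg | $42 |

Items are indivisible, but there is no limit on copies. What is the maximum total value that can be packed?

$153

Best value-per-unit is item 3 at 35/5; filling with it alone gives 4×35 = 140.
Optimal mix: 2×item 2 + 3×item 3 → weight 23, value 153.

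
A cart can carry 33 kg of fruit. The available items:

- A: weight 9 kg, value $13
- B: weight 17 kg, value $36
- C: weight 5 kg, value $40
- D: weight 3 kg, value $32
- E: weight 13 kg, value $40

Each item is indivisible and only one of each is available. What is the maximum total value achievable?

Check high-value combinations within 33 kg:
- A+C+D+E: weight 9+5+3+13=30, value 13+40+32+40=125
- C+D+E: weight 5+3+13=21, value 40+32+40=112
- B+C+D: weight 17+5+3=25, value 36+40+32=108
Best: $125.

$125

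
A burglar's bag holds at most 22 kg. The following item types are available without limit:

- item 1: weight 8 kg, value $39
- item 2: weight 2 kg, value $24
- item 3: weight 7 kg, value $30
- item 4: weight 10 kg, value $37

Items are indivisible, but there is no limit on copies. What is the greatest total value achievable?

$264

Best value-per-unit is item 2 at 24/2, and filling with it alone uses weight 11×2=22. No mix of the others beats 11×24 = 264.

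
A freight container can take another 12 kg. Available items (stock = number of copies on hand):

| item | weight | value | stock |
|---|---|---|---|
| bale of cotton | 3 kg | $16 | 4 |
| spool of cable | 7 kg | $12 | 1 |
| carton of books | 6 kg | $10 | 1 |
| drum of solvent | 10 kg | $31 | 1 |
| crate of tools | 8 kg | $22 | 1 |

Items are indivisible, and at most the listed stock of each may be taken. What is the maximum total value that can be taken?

Top feasible selections:
- 4×bale of cotton: weight 12, value 64
- 3×bale of cotton: weight 9, value 48
- 2×bale of cotton + 1×carton of books: weight 12, value 42
- 1×bale of cotton + 1×crate of tools: weight 11, value 38
Best: $64.

$64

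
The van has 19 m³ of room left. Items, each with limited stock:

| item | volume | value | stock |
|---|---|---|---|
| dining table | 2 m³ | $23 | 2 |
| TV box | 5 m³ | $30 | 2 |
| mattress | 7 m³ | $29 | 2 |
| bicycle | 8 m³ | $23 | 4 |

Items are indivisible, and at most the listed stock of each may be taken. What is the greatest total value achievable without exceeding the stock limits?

$112

Best selections within volume 19 and stock limits:
- 1×dining table + 2×TV box + 1×mattress: volume 19, value 112
- 2×dining table + 2×TV box: volume 14, value 106
- 2×dining table + 1×TV box + 1×mattress: volume 16, value 105
Best: $112.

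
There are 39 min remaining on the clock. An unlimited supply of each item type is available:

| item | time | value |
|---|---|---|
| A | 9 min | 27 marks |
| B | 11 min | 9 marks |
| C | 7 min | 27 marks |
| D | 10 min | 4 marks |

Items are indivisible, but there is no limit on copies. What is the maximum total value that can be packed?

135 marks

Best value-per-unit is C at 27/7; filling with it alone gives 5×27 = 135.
Optimal mix: 2×A + 3×C → time 39, value 135.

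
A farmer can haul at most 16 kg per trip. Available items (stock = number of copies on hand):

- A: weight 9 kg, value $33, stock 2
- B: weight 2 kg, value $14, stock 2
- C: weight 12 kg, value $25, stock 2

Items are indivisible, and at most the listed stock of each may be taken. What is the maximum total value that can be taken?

$61

Top feasible selections:
- 1×A + 2×B: weight 13, value 61
- 2×B + 1×C: weight 16, value 53
- 1×A + 1×B: weight 11, value 47
Best: $61.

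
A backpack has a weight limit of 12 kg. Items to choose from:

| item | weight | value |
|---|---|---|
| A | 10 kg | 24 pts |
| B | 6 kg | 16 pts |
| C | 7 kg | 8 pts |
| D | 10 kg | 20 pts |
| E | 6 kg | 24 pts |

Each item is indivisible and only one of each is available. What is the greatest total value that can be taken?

40 pts

Check high-value combinations within 12 kg:
- B+E: weight 6+6=12, value 16+24=40
- E: weight 6, value 24
- A: weight 10, value 24
- D: weight 10, value 20
Best: 40 pts.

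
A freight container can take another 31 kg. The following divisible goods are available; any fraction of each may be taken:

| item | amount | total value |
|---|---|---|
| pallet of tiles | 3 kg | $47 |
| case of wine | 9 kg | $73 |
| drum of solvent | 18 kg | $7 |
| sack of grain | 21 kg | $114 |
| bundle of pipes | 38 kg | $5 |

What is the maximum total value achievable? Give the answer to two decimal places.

Take in order of value per unit:
- pallet of tiles (47/3 per unit): all 3 → value 47, running total 47.00
- case of wine (73/9 per unit): all 9 → value 73, running total 120.00
- sack of grain (114/21 per unit): 19 of 21 → value 19×114/21 = 103.1429, running total 223.14
Total 223.14.

223.14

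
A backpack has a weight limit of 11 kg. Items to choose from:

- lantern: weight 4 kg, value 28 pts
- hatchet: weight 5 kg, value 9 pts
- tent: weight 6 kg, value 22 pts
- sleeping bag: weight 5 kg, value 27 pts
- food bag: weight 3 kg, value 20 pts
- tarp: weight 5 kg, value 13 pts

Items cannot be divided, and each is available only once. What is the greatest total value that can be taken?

Check high-value combinations within 11 kg:
- lantern+sleeping bag: weight 4+5=9, value 28+27=55
- lantern+tent: weight 4+6=10, value 28+22=50
- tent+sleeping bag: weight 6+5=11, value 22+27=49
- lantern+food bag: weight 4+3=7, value 28+20=48
- sleeping bag+food bag: weight 5+3=8, value 27+20=47
Best: 55 pts.

55 pts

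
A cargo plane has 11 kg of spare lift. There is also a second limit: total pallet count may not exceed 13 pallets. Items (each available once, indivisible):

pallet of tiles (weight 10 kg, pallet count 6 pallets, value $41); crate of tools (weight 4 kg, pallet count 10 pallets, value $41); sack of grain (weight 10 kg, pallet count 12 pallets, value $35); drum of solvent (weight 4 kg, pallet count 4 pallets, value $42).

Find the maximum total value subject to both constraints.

$42

Feasible sets respecting both limits:
- drum of solvent: weight 4, pallet count 4, value 42
- pallet of tiles: weight 10, pallet count 6, value 41
- crate of tools: weight 4, pallet count 10, value 41
- sack of grain: weight 10, pallet count 12, value 35
Best: $42.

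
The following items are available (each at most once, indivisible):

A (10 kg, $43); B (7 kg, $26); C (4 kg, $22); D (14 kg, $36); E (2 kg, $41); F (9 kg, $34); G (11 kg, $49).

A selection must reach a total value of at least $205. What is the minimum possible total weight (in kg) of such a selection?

Subsets with value ≥ 205, sorted by total weight:
- A+B+C+E+F+G: weight 43, value 215
- B+C+D+E+F+G: weight 47, value 208
- A+B+C+D+E+G: weight 48, value 217
- A+C+D+E+F+G: weight 50, value 225
Minimum weight: 43 kg.

43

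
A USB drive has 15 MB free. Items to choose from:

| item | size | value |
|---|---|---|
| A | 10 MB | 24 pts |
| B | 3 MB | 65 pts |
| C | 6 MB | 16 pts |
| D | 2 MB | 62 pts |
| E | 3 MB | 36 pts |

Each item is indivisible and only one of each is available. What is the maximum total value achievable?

This is a 0/1 knapsack; check combinations near the capacity.
- B+C+D+E: size 3+6+2+3=14, value 65+16+62+36=179
- B+D+E: size 3+2+3=8, value 65+62+36=163
- A+B+D: size 10+3+2=15, value 24+65+62=151
- B+C+D: size 3+6+2=11, value 65+16+62=143
Best: 179 pts.

179 pts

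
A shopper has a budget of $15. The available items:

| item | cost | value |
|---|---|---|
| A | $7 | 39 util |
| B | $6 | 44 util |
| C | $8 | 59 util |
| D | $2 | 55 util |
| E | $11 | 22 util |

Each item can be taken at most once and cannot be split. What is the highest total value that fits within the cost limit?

138 util

Check high-value combinations within $15:
- A+B+D: cost 7+6+2=15, value 39+44+55=138
- C+D: cost 8+2=10, value 59+55=114
- B+C: cost 6+8=14, value 44+59=103
Best: 138 util.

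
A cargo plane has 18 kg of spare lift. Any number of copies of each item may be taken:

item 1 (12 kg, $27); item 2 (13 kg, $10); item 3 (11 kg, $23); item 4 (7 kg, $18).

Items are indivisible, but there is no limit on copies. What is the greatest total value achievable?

Best value-per-unit is item 4 at 18/7; filling with it alone gives 2×18 = 36.
Optimal mix: 1×item 3 + 1×item 4 → weight 18, value 41.

$41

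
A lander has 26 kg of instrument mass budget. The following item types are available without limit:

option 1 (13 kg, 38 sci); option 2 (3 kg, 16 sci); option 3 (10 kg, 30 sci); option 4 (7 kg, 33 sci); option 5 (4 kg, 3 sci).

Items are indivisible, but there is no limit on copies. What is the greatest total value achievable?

Best value-per-unit is option 2 at 16/3; filling with it alone gives 8×16 = 128.
Optimal mix: 4×option 2 + 2×option 4 → mass 26, value 130.

130 sci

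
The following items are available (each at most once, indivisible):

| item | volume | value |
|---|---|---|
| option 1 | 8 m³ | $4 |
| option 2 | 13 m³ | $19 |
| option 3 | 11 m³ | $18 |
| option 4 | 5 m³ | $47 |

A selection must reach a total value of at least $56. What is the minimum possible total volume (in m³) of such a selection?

16

Subsets with value ≥ 56, sorted by total volume:
- option 3+option 4: volume 16, value 65
- option 2+option 4: volume 18, value 66
- option 1+option 3+option 4: volume 24, value 69
- option 1+option 2+option 4: volume 26, value 70
Minimum volume: 16 m³.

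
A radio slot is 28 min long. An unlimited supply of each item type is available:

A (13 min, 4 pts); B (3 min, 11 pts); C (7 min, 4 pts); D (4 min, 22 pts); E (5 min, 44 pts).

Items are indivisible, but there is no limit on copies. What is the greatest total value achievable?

231 pts

Best value-per-unit is E at 44/5; filling with it alone gives 5×44 = 220.
Optimal mix: 1×B + 5×E → duration 28, value 231.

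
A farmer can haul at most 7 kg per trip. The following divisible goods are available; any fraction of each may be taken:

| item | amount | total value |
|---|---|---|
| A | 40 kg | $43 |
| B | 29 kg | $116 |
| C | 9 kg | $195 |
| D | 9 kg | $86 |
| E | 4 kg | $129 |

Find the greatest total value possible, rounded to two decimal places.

Take in order of value per unit:
- E (129/4 per unit): all 4 → value 129, running total 129.00
- C (195/9 per unit): 3 of 9 → value 3×195/9 = 65.0000, running total 194.00
Total 194.00.

194.00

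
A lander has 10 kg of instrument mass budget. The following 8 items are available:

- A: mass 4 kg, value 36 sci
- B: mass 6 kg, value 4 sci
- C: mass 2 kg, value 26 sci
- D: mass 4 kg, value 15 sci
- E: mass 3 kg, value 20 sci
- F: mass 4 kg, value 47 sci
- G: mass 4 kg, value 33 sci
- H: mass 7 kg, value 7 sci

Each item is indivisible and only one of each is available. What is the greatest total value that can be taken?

This is a 0/1 knapsack; check combinations near the capacity.
- A+C+F: mass 4+2+4=10, value 36+26+47=109
- C+F+G: mass 2+4+4=10, value 26+47+33=106
- A+C+G: mass 4+2+4=10, value 36+26+33=95
- C+E+F: mass 2+3+4=9, value 26+20+47=93
- C+D+F: mass 2+4+4=10, value 26+15+47=88
Best: 109 sci.

109 sci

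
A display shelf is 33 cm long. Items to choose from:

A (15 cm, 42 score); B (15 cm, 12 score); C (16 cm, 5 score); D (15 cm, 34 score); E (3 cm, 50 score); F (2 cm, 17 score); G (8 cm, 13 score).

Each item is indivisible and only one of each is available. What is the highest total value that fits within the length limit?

126 score

Check high-value combinations within 33 cm:
- A+D+E: length 15+15+3=33, value 42+34+50=126
- A+E+F+G: length 15+3+2+8=28, value 42+50+17+13=122
- D+E+F+G: length 15+3+2+8=28, value 34+50+17+13=114
Best: 126 score.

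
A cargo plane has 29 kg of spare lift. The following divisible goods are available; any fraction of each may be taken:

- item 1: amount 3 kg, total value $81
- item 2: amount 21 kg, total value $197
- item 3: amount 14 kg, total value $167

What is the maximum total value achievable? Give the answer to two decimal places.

Take in order of value per unit:
- item 1 (81/3 per unit): all 3 → value 81, running total 81.00
- item 3 (167/14 per unit): all 14 → value 167, running total 248.00
- item 2 (197/21 per unit): 12 of 21 → value 12×197/21 = 112.5714, running total 360.57
Total 360.57.

360.57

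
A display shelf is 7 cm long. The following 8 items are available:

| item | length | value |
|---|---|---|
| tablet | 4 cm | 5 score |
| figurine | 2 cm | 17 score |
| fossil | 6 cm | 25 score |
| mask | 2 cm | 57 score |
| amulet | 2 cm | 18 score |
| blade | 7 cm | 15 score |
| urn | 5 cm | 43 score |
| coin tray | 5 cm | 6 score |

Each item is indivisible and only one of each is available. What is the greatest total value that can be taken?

100 score

Check high-value combinations within 7 cm:
- mask+urn: length 2+5=7, value 57+43=100
- figurine+mask+amulet: length 2+2+2=6, value 17+57+18=92
- mask+amulet: length 2+2=4, value 57+18=75
Best: 100 score.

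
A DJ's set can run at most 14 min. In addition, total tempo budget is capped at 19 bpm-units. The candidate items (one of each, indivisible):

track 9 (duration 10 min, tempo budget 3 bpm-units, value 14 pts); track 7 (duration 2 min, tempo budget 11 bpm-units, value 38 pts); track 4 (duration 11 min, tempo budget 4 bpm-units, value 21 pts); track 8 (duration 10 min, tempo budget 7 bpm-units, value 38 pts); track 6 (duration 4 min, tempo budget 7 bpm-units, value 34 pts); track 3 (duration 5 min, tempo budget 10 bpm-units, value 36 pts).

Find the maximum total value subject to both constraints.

Feasible sets respecting both limits:
- track 7+track 8: duration 12, tempo budget 18, value 76
- track 7+track 6: duration 6, tempo budget 18, value 72
- track 8+track 6: duration 14, tempo budget 14, value 72
Best: 76 pts.

76 pts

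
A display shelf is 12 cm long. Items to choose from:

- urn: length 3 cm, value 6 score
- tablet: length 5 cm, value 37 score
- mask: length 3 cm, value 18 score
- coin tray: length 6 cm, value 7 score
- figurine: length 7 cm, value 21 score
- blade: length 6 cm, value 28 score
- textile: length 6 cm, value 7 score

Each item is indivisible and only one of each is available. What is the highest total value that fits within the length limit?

65 score

This is a 0/1 knapsack; check combinations near the capacity.
- tablet+blade: length 5+6=11, value 37+28=65
- urn+tablet+mask: length 3+5+3=11, value 6+37+18=61
- tablet+figurine: length 5+7=12, value 37+21=58
Best: 65 score.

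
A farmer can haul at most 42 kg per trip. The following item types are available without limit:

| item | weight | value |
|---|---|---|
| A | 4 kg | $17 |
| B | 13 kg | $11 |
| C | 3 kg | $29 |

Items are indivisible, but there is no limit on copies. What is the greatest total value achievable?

Best value-per-unit is C at 29/3, and filling with it alone uses weight 14×3=42. No mix of the others beats 14×29 = 406.

$406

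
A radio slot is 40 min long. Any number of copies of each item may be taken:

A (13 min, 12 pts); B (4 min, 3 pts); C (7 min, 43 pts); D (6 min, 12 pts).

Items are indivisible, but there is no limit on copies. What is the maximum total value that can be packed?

Best value-per-unit is C at 43/7; filling with it alone gives 5×43 = 215.
Optimal mix: 1×B + 5×C → duration 39, value 218.

218 pts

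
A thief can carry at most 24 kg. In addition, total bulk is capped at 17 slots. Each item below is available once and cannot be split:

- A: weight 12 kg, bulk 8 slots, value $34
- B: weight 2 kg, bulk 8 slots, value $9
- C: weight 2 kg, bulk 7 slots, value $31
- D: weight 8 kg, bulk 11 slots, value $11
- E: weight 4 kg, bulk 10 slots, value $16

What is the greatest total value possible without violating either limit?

Feasible sets respecting both limits:
- A+C: weight 14, bulk 15, value 65
- C+E: weight 6, bulk 17, value 47
- A+B: weight 14, bulk 16, value 43
Best: $65.

$65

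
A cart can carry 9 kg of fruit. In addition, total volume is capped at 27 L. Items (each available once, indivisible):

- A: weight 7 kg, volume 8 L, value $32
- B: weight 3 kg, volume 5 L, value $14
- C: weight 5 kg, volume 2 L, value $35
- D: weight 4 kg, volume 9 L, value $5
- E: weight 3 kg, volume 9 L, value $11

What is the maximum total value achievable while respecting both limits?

Feasible sets respecting both limits:
- B+C: weight 8, volume 7, value 49
- C+E: weight 8, volume 11, value 46
- C+D: weight 9, volume 11, value 40
Best: $49.

$49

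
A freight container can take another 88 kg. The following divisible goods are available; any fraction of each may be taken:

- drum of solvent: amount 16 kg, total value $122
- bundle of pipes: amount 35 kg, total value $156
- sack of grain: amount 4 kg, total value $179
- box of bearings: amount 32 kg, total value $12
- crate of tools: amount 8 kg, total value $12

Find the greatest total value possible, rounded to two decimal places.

Take in order of value per unit:
- sack of grain (179/4 per unit): all 4 → value 179, running total 179.00
- drum of solvent (122/16 per unit): all 16 → value 122, running total 301.00
- bundle of pipes (156/35 per unit): all 35 → value 156, running total 457.00
- crate of tools (12/8 per unit): all 8 → value 12, running total 469.00
- box of bearings (12/32 per unit): 25 of 32 → value 25×12/32 = 9.3750, running total 478.38
Total 478.38.

478.38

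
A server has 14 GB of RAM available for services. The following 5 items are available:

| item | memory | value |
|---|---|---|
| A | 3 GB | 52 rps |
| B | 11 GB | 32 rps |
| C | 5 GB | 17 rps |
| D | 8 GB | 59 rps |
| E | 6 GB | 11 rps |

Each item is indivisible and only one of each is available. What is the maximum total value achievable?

This is a 0/1 knapsack; check combinations near the capacity.
- A+D: memory 3+8=11, value 52+59=111
- A+B: memory 3+11=14, value 52+32=84
- A+C+E: memory 3+5+6=14, value 52+17+11=80
- C+D: memory 5+8=13, value 17+59=76
Best: 111 rps.

111 rps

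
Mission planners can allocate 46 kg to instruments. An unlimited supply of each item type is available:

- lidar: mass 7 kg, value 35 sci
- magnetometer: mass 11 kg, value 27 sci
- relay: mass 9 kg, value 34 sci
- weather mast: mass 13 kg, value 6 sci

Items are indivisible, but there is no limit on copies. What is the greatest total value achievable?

210 sci

Best value-per-unit is lidar at 35/7, and filling with it alone uses mass 6×7=42. No mix of the others beats 6×35 = 210.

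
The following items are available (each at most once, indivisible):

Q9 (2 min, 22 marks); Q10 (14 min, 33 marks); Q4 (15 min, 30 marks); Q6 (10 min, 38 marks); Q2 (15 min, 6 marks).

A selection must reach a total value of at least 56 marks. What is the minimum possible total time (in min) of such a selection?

Subsets with value ≥ 56, sorted by total time:
- Q9+Q6: time 12, value 60
- Q10+Q6: time 24, value 71
Minimum time: 12 min.

12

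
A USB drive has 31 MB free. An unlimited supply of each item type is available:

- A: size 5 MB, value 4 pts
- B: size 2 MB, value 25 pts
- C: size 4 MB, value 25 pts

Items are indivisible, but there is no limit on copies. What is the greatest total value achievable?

Best value-per-unit is B at 25/2, and filling with it alone uses size 15×2=30. No mix of the others beats 15×25 = 375.

375 pts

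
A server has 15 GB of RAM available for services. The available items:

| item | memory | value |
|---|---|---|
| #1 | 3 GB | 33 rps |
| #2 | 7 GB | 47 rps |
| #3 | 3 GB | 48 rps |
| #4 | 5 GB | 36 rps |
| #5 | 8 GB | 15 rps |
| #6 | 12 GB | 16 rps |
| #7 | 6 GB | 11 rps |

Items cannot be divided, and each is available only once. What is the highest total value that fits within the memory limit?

Check high-value combinations within 15 GB:
- #2+#3+#4: memory 7+3+5=15, value 47+48+36=131
- #1+#2+#3: memory 3+7+3=13, value 33+47+48=128
- #1+#3+#4: memory 3+3+5=11, value 33+48+36=117
Best: 131 rps.

131 rps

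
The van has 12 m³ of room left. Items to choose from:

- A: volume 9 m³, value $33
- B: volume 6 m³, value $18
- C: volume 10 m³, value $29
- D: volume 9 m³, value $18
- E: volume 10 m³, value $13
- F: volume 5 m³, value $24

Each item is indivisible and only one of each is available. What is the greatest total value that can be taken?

$42

Check high-value combinations within 12 m³:
- B+F: volume 6+5=11, value 18+24=42
- A: volume 9, value 33
- C: volume 10, value 29
- F: volume 5, value 24
- B: volume 6, value 18
Best: $42.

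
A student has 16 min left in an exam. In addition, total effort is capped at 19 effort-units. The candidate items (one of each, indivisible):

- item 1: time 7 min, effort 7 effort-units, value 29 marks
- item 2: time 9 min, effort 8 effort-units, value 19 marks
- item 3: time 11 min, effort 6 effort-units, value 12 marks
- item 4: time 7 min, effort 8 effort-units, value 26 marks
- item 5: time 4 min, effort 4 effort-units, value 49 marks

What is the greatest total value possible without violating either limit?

78 marks

Feasible sets respecting both limits:
- item 1+item 5: time 11, effort 11, value 78
- item 4+item 5: time 11, effort 12, value 75
- item 2+item 5: time 13, effort 12, value 68
Best: 78 marks.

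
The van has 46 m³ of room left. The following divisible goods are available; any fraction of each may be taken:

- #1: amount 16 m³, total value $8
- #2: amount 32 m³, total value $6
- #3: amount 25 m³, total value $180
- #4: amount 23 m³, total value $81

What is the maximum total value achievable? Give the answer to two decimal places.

253.96

Take in order of value per unit:
- #3 (180/25 per unit): all 25 → value 180, running total 180.00
- #4 (81/23 per unit): 21 of 23 → value 21×81/23 = 73.9565, running total 253.96
Total 253.96.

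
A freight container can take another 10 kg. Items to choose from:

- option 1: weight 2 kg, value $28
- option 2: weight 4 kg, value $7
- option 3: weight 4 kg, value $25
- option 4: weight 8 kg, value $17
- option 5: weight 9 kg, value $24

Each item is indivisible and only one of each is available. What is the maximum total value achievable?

$60

Check high-value combinations within 10 kg:
- option 1+option 2+option 3: weight 2+4+4=10, value 28+7+25=60
- option 1+option 3: weight 2+4=6, value 28+25=53
- option 1+option 4: weight 2+8=10, value 28+17=45
Best: $60.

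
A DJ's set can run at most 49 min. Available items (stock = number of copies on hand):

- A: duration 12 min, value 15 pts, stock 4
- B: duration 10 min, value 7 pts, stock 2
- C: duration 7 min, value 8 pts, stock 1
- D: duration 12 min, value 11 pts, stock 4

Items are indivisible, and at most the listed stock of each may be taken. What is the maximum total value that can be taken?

Top feasible selections:
- 4×A: duration 48, value 60
- 3×A + 1×D: duration 48, value 56
Best: 60 pts.

60 pts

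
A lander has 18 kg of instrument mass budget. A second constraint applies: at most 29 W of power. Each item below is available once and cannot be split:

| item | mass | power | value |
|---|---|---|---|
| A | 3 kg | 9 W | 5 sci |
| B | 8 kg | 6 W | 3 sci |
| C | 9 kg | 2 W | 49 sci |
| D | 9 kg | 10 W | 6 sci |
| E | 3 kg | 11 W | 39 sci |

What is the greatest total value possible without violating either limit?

Feasible sets respecting both limits:
- A+C+E: mass 15, power 22, value 93
- C+E: mass 12, power 13, value 88
- C+D: mass 18, power 12, value 55
Best: 93 sci.

93 sci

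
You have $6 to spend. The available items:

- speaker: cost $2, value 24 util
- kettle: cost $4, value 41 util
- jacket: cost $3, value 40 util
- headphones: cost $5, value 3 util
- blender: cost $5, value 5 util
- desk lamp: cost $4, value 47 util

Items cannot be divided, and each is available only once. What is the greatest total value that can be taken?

71 util

Check high-value combinations within $6:
- speaker+desk lamp: cost 2+4=6, value 24+47=71
- speaker+kettle: cost 2+4=6, value 24+41=65
- speaker+jacket: cost 2+3=5, value 24+40=64
- desk lamp: cost 4, value 47
- kettle: cost 4, value 41
Best: 71 util.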